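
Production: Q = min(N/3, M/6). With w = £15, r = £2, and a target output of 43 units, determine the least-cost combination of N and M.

With a fixed-proportions technology, the cost-minimizing bundle uses no slack in either input: N/3 = M/6 = Q.
So N = 3·43 = 129 and M = 6·43 = 258.

N* = 129, M* = 258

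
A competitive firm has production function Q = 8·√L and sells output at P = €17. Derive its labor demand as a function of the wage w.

L(w) = 4624/w²

MP_L = (1/2)·8·L^(-1/2) = 4·L^(-1/2).
Setting P·MP_L = w: 68·L^(-1/2) = w.
Solving for L: L^(-1/2) = w/68, so L = (68/w)^(2).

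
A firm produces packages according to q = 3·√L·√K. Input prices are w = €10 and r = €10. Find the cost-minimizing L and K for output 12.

L* = 4, K* = 4

Cost minimization requires the marginal rate of technical substitution to equal the input-price ratio: MP_L/MP_K = w/r.
Here MP_L/MP_K = (1/2)·(K/L)/(1/2) = (K/L). Setting this equal to 10/10 = 1 gives K = L.
Substituting into q = 12: 3·L^(1/2)·(L)^(1/2) = 12.
Solving, L = 4 and K = 4.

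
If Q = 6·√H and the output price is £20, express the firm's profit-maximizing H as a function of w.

H(w) = 3600/w²

MP_H = (1/2)·6·H^(-1/2) = 3·H^(-1/2).
Setting P·MP_H = w: 60·H^(-1/2) = w.
Solving for H: H^(-1/2) = w/60, so H = (60/w)^(2).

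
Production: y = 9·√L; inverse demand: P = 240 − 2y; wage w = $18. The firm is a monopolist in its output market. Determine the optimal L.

Marginal revenue from the inverse demand is MR = 240 − 4y.
The marginal product is MP_L = 4.5·L^(-1/2).
A monopolist hires until marginal revenue product equals the wage: MR·MP_L = w.
At L, y = 9·√L. Substituting and solving: (240 − 36·√L)·4.5·L^(-1/2) = 18 gives L = 36.

L* = 36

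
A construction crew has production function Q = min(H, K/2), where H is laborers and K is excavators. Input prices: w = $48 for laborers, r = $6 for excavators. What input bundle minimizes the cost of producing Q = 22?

H* = 22, K* = 44

With a fixed-proportions technology, the cost-minimizing bundle uses no slack in either input: H = K/2 = Q.
So H = 22 and K = 2·22 = 44.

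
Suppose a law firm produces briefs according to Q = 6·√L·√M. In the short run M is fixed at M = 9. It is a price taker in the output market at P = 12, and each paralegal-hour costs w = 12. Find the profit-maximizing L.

With M = 9, MP_L = (1/2)·6·L^(-1/2)·9^(1/2) = 9·L^(-1/2).
Profit maximization for a price taker requires P·MP_L = w: 12·9·L^(-1/2) = 12.
So L^(-1/2) = 1/9, which gives L = 81.

L* = 81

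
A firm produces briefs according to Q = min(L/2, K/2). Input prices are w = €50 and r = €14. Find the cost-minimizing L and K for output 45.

L* = 90, K* = 90

With a fixed-proportions technology, the cost-minimizing bundle uses no slack in either input: L/2 = K/2 = Q.
So L = 2·45 = 90 and K = 2·45 = 90.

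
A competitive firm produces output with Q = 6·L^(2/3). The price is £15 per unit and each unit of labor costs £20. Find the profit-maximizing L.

L* = 27

MP_L = (2/3)·6·L^(-1/3) = 4·L^(-1/3).
Profit maximization for a price taker requires P·MP_L = w: 15·4·L^(-1/3) = 20.
So L^(-1/3) = 1/3, which gives L = 27.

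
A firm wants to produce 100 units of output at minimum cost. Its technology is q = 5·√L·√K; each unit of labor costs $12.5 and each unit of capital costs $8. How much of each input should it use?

Cost minimization requires the marginal rate of technical substitution to equal the input-price ratio: MP_L/MP_K = w/r.
Here MP_L/MP_K = (1/2)·(K/L)/(1/2) = (K/L). Setting this equal to 12.5/8 = 1.5625 gives K = 1.5625L.
Substituting into q = 100: 5·L^(1/2)·(1.5625L)^(1/2) = 100.
Solving, L = 16 and K = 25.

L* = 16, K* = 25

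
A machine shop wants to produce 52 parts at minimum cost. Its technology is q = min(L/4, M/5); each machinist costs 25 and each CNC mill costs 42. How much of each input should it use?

L* = 208, M* = 260

With a fixed-proportions technology, the cost-minimizing bundle uses no slack in either input: L/4 = M/5 = q.
So L = 4·52 = 208 and M = 5·52 = 260.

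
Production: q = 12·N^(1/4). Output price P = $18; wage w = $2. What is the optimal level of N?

MP_N = (1/4)·12·N^(-3/4) = 3·N^(-3/4).
Profit maximization for a price taker requires P·MP_N = w: 18·3·N^(-3/4) = 2.
So N^(-3/4) = 1/27, which gives N = 81.

N* = 81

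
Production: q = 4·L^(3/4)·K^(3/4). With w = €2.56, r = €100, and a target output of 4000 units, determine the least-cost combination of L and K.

Cost minimization requires the marginal rate of technical substitution to equal the input-price ratio: MP_L/MP_K = w/r.
Here MP_L/MP_K = (3/4)·(K/L)/(3/4) = (K/L). Setting this equal to 2.56/100 = 0.0256 gives K = 0.0256L.
Substituting into q = 4000: 4·L^(3/4)·(0.0256L)^(3/4) = 4000.
Solving, L = 625 and K = 16.

L* = 625, K* = 16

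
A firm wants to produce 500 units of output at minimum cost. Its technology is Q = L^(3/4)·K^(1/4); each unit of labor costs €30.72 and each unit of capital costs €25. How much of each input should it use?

L* = 625, K* = 256

Cost minimization requires the marginal rate of technical substitution to equal the input-price ratio: MP_L/MP_K = w/r.
Here MP_L/MP_K = (3/4)·(K/L)/(1/4) = 3·(K/L). Setting this equal to 30.72/25 = 1.2288 gives K = 0.4096L.
Substituting into Q = 500: L^(3/4)·(0.4096L)^(1/4) = 500.
Solving, L = 625 and K = 256.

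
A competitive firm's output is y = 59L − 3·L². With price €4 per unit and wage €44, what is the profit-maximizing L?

L* = 8

The marginal product of L is MP_L = 59 − 6L.
A price-taking firm hires until the value of the marginal product equals the wage: P·MP_L = w, so 4·(59 − 6L) = 44.
Then 59 − 6L = 11, giving L = 8.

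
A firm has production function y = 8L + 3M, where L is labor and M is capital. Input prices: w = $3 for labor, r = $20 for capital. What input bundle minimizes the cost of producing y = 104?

The inputs are perfect substitutes, so the firm uses whichever has the lower cost per unit of output.
Cost per unit of output via L is w/8 = 0.375; via M it is r/3 = 20/3. L is cheaper.
Producing y = 104 with L alone: L = 13, M = 0.

L* = 13, M* = 0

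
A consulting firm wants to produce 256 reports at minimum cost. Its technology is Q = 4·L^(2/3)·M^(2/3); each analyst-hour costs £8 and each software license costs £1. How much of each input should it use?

Cost minimization requires the marginal rate of technical substitution to equal the input-price ratio: MP_L/MP_M = w/r.
Here MP_L/MP_M = (2/3)·(M/L)/(2/3) = (M/L). Setting this equal to 8/1 = 8 gives M = 8L.
Substituting into Q = 256: 4·L^(2/3)·(8L)^(2/3) = 256.
Solving, L = 8 and M = 64.

L* = 8, M* = 64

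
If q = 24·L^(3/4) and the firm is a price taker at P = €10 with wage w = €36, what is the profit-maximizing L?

L* = 625

MP_L = (3/4)·24·L^(-1/4) = 18·L^(-1/4).
Profit maximization for a price taker requires P·MP_L = w: 10·18·L^(-1/4) = 36.
So L^(-1/4) = 0.2, which gives L = 625.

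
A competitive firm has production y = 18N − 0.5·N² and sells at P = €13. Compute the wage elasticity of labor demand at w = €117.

From P·MP_N = w with MP_N = 18 − N, labor demand is N(w) = 18 − w/13.
dN/dw = −1/(13) = -1/13.
At w = 117, N = 9, so ε = (dN/dw)·(w/N) = (-1/13)·(117/9) = -1.

ε = -1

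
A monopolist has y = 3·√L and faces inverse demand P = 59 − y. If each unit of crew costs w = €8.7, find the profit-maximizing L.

L* = 25

Marginal revenue from the inverse demand is MR = 59 − 2y.
The marginal product is MP_L = 1.5·L^(-1/2).
A monopolist hires until marginal revenue product equals the wage: MR·MP_L = w.
At L, y = 3·√L. Substituting and solving: (59 − 6·√L)·1.5·L^(-1/2) = 8.7 gives L = 25.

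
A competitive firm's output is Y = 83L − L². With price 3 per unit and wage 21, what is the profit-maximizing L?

L* = 38

The marginal product of L is MP_L = 83 − 2L.
A price-taking firm hires until the value of the marginal product equals the wage: P·MP_L = w, so 3·(83 − 2L) = 21.
Then 83 − 2L = 7, giving L = 38.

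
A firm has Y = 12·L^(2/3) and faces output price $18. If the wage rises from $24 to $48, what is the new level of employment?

From P·MP_L = w with MP_L = 8·L^(-1/3), the labor demand is L(w) = (144/w)^(3).
At w = 24: L = 216. At w = 48: L = 27.

L* = 27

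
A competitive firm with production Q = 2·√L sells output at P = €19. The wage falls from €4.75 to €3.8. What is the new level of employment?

L* = 25

From P·MP_L = w with MP_L = L^(-1/2), the labor demand is L(w) = (19/w)^(2).
At w = 4.75: L = 16. At w = 3.8: L = 25.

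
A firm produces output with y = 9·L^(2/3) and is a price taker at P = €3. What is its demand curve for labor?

MP_L = (2/3)·9·L^(-1/3) = 6·L^(-1/3).
Setting P·MP_L = w: 18·L^(-1/3) = w.
Solving for L: L^(-1/3) = w/18, so L = (18/w)^(3).

L(w) = 5832/w³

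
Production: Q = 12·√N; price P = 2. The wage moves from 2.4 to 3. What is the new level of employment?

From P·MP_N = w with MP_N = 6·N^(-1/2), the labor demand is N(w) = (12/w)^(2).
At w = 2.4: N = 25. At w = 3: N = 16.

N* = 16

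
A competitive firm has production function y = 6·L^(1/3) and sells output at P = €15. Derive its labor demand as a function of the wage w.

L(w) = (30/w)^(3/2)

MP_L = (1/3)·6·L^(-2/3) = 2·L^(-2/3).
Setting P·MP_L = w: 30·L^(-2/3) = w.
Solving for L: L^(-2/3) = w/30, so L = (30/w)^(3/2).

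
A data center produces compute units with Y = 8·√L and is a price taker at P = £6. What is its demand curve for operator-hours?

L(w) = 576/w²

MP_L = (1/2)·8·L^(-1/2) = 4·L^(-1/2).
Setting P·MP_L = w: 24·L^(-1/2) = w.
Solving for L: L^(-1/2) = w/24, so L = (24/w)^(2).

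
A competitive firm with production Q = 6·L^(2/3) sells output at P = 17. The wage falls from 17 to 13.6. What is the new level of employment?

L* = 125

From P·MP_L = w with MP_L = 4·L^(-1/3), the labor demand is L(w) = (68/w)^(3).
At w = 17: L = 64. At w = 13.6: L = 125.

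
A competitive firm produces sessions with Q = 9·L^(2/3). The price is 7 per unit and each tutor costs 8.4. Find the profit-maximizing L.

MP_L = (2/3)·9·L^(-1/3) = 6·L^(-1/3).
Profit maximization for a price taker requires P·MP_L = w: 7·6·L^(-1/3) = 8.4.
So L^(-1/3) = 0.2, which gives L = 125.

L* = 125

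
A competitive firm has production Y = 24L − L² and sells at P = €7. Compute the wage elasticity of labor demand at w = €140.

ε = -5

From P·MP_L = w with MP_L = 24 − 2L, labor demand is L(w) = (24 − w/7)/2.
dL/dw = −1/(14) = -1/14.
At w = 140, L = 2, so ε = (dL/dw)·(w/L) = (-1/14)·(140/2) = -5.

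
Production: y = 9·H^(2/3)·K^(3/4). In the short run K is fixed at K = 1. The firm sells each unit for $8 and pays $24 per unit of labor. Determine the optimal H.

H* = 8

With K = 1, MP_H = (2/3)·9·H^(-1/3)·1^(3/4) = 6·H^(-1/3).
Profit maximization for a price taker requires P·MP_H = w: 8·6·H^(-1/3) = 24.
So H^(-1/3) = 0.5, which gives H = 8.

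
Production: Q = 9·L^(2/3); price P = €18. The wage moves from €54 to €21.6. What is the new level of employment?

From P·MP_L = w with MP_L = 6·L^(-1/3), the labor demand is L(w) = (108/w)^(3).
At w = 54: L = 8. At w = 21.6: L = 125.

L* = 125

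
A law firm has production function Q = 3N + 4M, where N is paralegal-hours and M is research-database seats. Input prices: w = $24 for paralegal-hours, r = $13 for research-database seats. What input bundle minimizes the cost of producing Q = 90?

The inputs are perfect substitutes, so the firm uses whichever has the lower cost per unit of output.
Cost per unit of output via N is w/3 = 8; via M it is r/4 = 3.25. M is cheaper.
Producing Q = 90 with M alone: N = 0, M = 22.5.

N* = 0, M* = 22.5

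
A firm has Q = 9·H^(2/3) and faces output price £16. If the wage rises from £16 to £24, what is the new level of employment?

From P·MP_H = w with MP_H = 6·H^(-1/3), the labor demand is H(w) = (96/w)^(3).
At w = 16: H = 216. At w = 24: H = 64.

H* = 64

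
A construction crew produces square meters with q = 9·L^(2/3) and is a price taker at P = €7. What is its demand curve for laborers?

MP_L = (2/3)·9·L^(-1/3) = 6·L^(-1/3).
Setting P·MP_L = w: 42·L^(-1/3) = w.
Solving for L: L^(-1/3) = w/42, so L = (42/w)^(3).

L(w) = 74088/w³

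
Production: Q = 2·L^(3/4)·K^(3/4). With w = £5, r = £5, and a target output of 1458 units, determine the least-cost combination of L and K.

Cost minimization requires the marginal rate of technical substitution to equal the input-price ratio: MP_L/MP_K = w/r.
Here MP_L/MP_K = (3/4)·(K/L)/(3/4) = (K/L). Setting this equal to 5/5 = 1 gives K = L.
Substituting into Q = 1458: 2·L^(3/4)·(L)^(3/4) = 1458.
Solving, L = 81 and K = 81.

L* = 81, K* = 81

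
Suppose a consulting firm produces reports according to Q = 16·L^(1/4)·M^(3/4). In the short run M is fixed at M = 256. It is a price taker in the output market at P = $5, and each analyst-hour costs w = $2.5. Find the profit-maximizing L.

With M = 256, MP_L = (1/4)·16·L^(-3/4)·256^(3/4) = 256·L^(-3/4).
Profit maximization for a price taker requires P·MP_L = w: 5·256·L^(-3/4) = 2.5.
So L^(-3/4) = 0.001953125, which gives L = 4096.

L* = 4096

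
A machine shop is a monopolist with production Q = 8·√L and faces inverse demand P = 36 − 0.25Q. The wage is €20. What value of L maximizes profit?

L* = 16

Marginal revenue from the inverse demand is MR = 36 − 0.5Q.
The marginal product is MP_L = 4·L^(-1/2).
A monopolist hires until marginal revenue product equals the wage: MR·MP_L = w.
At L, Q = 8·√L. Substituting and solving: (36 − 4·√L)·4·L^(-1/2) = 20 gives L = 16.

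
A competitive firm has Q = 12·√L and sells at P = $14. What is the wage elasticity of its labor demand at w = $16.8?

MP_L = (1/2)·12·L^(-1/2), so P·MP_L = w gives 84·L^(-1/2) = w.
Solving, L(w) = (84/w)^(2). This is a constant-elasticity form: L ∝ w^(−2), so ε = −2.

ε = -2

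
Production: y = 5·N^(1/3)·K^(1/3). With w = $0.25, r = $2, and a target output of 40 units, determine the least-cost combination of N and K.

Cost minimization requires the marginal rate of technical substitution to equal the input-price ratio: MP_N/MP_K = w/r.
Here MP_N/MP_K = (1/3)·(K/N)/(1/3) = (K/N). Setting this equal to 0.25/2 = 0.125 gives K = 0.125N.
Substituting into y = 40: 5·N^(1/3)·(0.125N)^(1/3) = 40.
Solving, N = 64 and K = 8.

N* = 64, K* = 8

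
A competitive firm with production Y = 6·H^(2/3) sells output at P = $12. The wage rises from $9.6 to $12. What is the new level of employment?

H* = 64

From P·MP_H = w with MP_H = 4·H^(-1/3), the labor demand is H(w) = (48/w)^(3).
At w = 9.6: H = 125. At w = 12: H = 64.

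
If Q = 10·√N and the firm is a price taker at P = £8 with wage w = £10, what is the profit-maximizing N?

N* = 16

MP_N = (1/2)·10·N^(-1/2) = 5·N^(-1/2).
Profit maximization for a price taker requires P·MP_N = w: 8·5·N^(-1/2) = 10.
So N^(-1/2) = 0.25, which gives N = 16.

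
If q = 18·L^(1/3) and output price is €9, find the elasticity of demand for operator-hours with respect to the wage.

MP_L = (1/3)·18·L^(-2/3), so P·MP_L = w gives 54·L^(-2/3) = w.
Solving, L(w) = (54/w)^(3/2). This is a constant-elasticity form: L ∝ w^(−3/2), so ε = −3/2.

ε = -1.5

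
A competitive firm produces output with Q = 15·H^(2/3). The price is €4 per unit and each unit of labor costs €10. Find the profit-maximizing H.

H* = 64

MP_H = (2/3)·15·H^(-1/3) = 10·H^(-1/3).
Profit maximization for a price taker requires P·MP_H = w: 4·10·H^(-1/3) = 10.
So H^(-1/3) = 0.25, which gives H = 64.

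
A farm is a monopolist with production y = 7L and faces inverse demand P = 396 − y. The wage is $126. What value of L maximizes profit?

Marginal revenue from the inverse demand is MR = 396 − 2y.
The marginal product is MP_L = 7.
A monopolist hires until marginal revenue product equals the wage: MR·MP_L = w.
(396 − 14L)·7 = 126, so L = 27.

L* = 27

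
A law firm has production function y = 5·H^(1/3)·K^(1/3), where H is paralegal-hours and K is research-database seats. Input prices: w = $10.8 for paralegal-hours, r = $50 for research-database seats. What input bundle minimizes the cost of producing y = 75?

H* = 125, K* = 27

Cost minimization requires the marginal rate of technical substitution to equal the input-price ratio: MP_H/MP_K = w/r.
Here MP_H/MP_K = (1/3)·(K/H)/(1/3) = (K/H). Setting this equal to 10.8/50 = 0.216 gives K = 0.216H.
Substituting into y = 75: 5·H^(1/3)·(0.216H)^(1/3) = 75.
Solving, H = 125 and K = 27.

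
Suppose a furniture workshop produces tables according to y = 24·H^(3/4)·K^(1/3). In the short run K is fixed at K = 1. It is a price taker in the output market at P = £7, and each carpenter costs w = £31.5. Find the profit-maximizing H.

H* = 256

With K = 1, MP_H = (3/4)·24·H^(-1/4)·1^(1/3) = 18·H^(-1/4).
Profit maximization for a price taker requires P·MP_H = w: 7·18·H^(-1/4) = 31.5.
So H^(-1/4) = 0.25, which gives H = 256.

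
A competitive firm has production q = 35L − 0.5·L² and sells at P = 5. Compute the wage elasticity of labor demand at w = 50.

ε = -0.4

From P·MP_L = w with MP_L = 35 − L, labor demand is L(w) = 35 − w/5.
dL/dw = −1/(5) = -0.2.
At w = 50, L = 25, so ε = (dL/dw)·(w/L) = (-0.2)·(50/25) = -0.4.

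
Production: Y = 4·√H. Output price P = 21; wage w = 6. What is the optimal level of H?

MP_H = (1/2)·4·H^(-1/2) = 2·H^(-1/2).
Profit maximization for a price taker requires P·MP_H = w: 21·2·H^(-1/2) = 6.
So H^(-1/2) = 1/7, which gives H = 49.

H* = 49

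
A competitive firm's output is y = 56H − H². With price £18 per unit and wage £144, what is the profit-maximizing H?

H* = 24

The marginal product of H is MP_H = 56 − 2H.
A price-taking firm hires until the value of the marginal product equals the wage: P·MP_H = w, so 18·(56 − 2H) = 144.
Then 56 − 2H = 8, giving H = 24.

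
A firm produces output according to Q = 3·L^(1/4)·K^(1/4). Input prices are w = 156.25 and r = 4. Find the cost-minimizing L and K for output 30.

L* = 16, K* = 625

Cost minimization requires the marginal rate of technical substitution to equal the input-price ratio: MP_L/MP_K = w/r.
Here MP_L/MP_K = (1/4)·(K/L)/(1/4) = (K/L). Setting this equal to 156.25/4 = 39.0625 gives K = 39.0625L.
Substituting into Q = 30: 3·L^(1/4)·(39.0625L)^(1/4) = 30.
Solving, L = 16 and K = 625.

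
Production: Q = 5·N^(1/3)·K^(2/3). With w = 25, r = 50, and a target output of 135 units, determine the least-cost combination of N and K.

N* = 27, K* = 27

Cost minimization requires the marginal rate of technical substitution to equal the input-price ratio: MP_N/MP_K = w/r.
Here MP_N/MP_K = (1/3)·(K/N)/(2/3) = 0.5·(K/N). Setting this equal to 25/50 = 0.5 gives K = N.
Substituting into Q = 135: 5·N^(1/3)·(N)^(2/3) = 135.
Solving, N = 27 and K = 27.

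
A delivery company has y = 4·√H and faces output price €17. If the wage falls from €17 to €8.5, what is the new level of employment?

H* = 16

From P·MP_H = w with MP_H = 2·H^(-1/2), the labor demand is H(w) = (34/w)^(2).
At w = 17: H = 4. At w = 8.5: H = 16.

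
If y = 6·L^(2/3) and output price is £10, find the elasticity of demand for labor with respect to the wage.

MP_L = (2/3)·6·L^(-1/3), so P·MP_L = w gives 40·L^(-1/3) = w.
Solving, L(w) = (40/w)^(3). This is a constant-elasticity form: L ∝ w^(−3), so ε = −3.

ε = -3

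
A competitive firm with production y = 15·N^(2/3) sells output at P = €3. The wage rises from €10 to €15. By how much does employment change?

ΔN = -19

From P·MP_N = w with MP_N = 10·N^(-1/3), the labor demand is N(w) = (30/w)^(3).
At w = 10: N = 27. At w = 15: N = 8.
ΔN = 8 − 27 = -19.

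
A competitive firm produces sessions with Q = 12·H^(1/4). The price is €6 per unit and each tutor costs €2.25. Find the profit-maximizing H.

H* = 16

MP_H = (1/4)·12·H^(-3/4) = 3·H^(-3/4).
Profit maximization for a price taker requires P·MP_H = w: 6·3·H^(-3/4) = 2.25.
So H^(-3/4) = 0.125, which gives H = 16.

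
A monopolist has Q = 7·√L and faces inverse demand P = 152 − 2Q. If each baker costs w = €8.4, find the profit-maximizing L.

Marginal revenue from the inverse demand is MR = 152 − 4Q.
The marginal product is MP_L = 3.5·L^(-1/2).
A monopolist hires until marginal revenue product equals the wage: MR·MP_L = w.
At L, Q = 7·√L. Substituting and solving: (152 − 28·√L)·3.5·L^(-1/2) = 8.4 gives L = 25.

L* = 25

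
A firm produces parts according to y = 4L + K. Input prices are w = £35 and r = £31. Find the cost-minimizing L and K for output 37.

L* = 9.25, K* = 0

The inputs are perfect substitutes, so the firm uses whichever has the lower cost per unit of output.
Cost per unit of output via L is 8.75; via K it is 31. L is cheaper.
Producing y = 37 with L alone: L = 9.25, K = 0.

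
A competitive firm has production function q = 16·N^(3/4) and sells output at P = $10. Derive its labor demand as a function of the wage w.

MP_N = (3/4)·16·N^(-1/4) = 12·N^(-1/4).
Setting P·MP_N = w: 120·N^(-1/4) = w.
Solving for N: N^(-1/4) = w/120, so N = (120/w)^(4).

N(w) = (120/w)^(4)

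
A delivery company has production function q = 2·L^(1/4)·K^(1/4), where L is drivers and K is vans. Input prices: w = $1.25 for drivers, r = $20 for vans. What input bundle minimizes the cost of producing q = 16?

Cost minimization requires the marginal rate of technical substitution to equal the input-price ratio: MP_L/MP_K = w/r.
Here MP_L/MP_K = (1/4)·(K/L)/(1/4) = (K/L). Setting this equal to 1.25/20 = 0.0625 gives K = 0.0625L.
Substituting into q = 16: 2·L^(1/4)·(0.0625L)^(1/4) = 16.
Solving, L = 256 and K = 16.

L* = 256, K* = 16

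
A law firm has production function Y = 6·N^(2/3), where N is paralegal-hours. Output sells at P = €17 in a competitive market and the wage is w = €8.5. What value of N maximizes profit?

MP_N = (2/3)·6·N^(-1/3) = 4·N^(-1/3).
Profit maximization for a price taker requires P·MP_N = w: 17·4·N^(-1/3) = 8.5.
So N^(-1/3) = 0.125, which gives N = 512.

N* = 512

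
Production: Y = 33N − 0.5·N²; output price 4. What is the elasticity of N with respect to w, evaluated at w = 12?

ε = -0.1

From P·MP_N = w with MP_N = 33 − N, labor demand is N(w) = 33 − w/4.
dN/dw = −1/(4) = -0.25.
At w = 12, N = 30, so ε = (dN/dw)·(w/N) = (-0.25)·(12/30) = -0.1.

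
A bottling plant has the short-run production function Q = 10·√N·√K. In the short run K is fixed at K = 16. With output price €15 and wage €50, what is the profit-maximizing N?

With K = 16, MP_N = (1/2)·10·N^(-1/2)·16^(1/2) = 20·N^(-1/2).
Profit maximization for a price taker requires P·MP_N = w: 15·20·N^(-1/2) = 50.
So N^(-1/2) = 1/6, which gives N = 36.

N* = 36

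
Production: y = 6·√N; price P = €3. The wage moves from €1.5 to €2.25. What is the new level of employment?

From P·MP_N = w with MP_N = 3·N^(-1/2), the labor demand is N(w) = (9/w)^(2).
At w = 1.5: N = 36. At w = 2.25: N = 16.

N* = 16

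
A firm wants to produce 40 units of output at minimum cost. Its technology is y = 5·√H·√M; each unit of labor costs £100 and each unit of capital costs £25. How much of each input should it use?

H* = 4, M* = 16

Cost minimization requires the marginal rate of technical substitution to equal the input-price ratio: MP_H/MP_M = w/r.
Here MP_H/MP_M = (1/2)·(M/H)/(1/2) = (M/H). Setting this equal to 100/25 = 4 gives M = 4H.
Substituting into y = 40: 5·H^(1/2)·(4H)^(1/2) = 40.
Solving, H = 4 and M = 16.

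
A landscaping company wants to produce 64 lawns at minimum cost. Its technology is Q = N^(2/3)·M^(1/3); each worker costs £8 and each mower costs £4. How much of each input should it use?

Cost minimization requires the marginal rate of technical substitution to equal the input-price ratio: MP_N/MP_M = w/r.
Here MP_N/MP_M = (2/3)·(M/N)/(1/3) = 2·(M/N). Setting this equal to 8/4 = 2 gives M = N.
Substituting into Q = 64: N^(2/3)·(N)^(1/3) = 64.
Solving, N = 64 and M = 64.

N* = 64, M* = 64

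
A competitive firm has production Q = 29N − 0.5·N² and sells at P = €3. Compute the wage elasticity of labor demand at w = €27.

From P·MP_N = w with MP_N = 29 − N, labor demand is N(w) = 29 − w/3.
dN/dw = −1/(3) = -1/3.
At w = 27, N = 20, so ε = (dN/dw)·(w/N) = (-1/3)·(27/20) = -0.45.

ε = -0.45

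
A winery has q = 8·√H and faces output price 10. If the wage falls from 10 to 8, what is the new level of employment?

H* = 25

From P·MP_H = w with MP_H = 4·H^(-1/2), the labor demand is H(w) = (40/w)^(2).
At w = 10: H = 16. At w = 8: H = 25.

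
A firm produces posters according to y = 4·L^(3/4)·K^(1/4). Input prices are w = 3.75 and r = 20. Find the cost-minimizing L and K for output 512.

Cost minimization requires the marginal rate of technical substitution to equal the input-price ratio: MP_L/MP_K = w/r.
Here MP_L/MP_K = (3/4)·(K/L)/(1/4) = 3·(K/L). Setting this equal to 3.75/20 = 0.1875 gives K = 0.0625L.
Substituting into y = 512: 4·L^(3/4)·(0.0625L)^(1/4) = 512.
Solving, L = 256 and K = 16.

L* = 256, K* = 16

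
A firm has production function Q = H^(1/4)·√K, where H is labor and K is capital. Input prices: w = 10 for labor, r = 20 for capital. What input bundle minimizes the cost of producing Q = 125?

Cost minimization requires the marginal rate of technical substitution to equal the input-price ratio: MP_H/MP_K = w/r.
Here MP_H/MP_K = (1/4)·(K/H)/(1/2) = 0.5·(K/H). Setting this equal to 10/20 = 0.5 gives K = H.
Substituting into Q = 125: H^(1/4)·(H)^(1/2) = 125.
Solving, H = 625 and K = 625.

H* = 625, K* = 625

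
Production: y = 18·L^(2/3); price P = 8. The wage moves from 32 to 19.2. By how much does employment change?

ΔL = 98

From P·MP_L = w with MP_L = 12·L^(-1/3), the labor demand is L(w) = (96/w)^(3).
At w = 32: L = 27. At w = 19.2: L = 125.
ΔL = 125 − 27 = 98.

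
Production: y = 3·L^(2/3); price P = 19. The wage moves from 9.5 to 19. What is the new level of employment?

From P·MP_L = w with MP_L = 2·L^(-1/3), the labor demand is L(w) = (38/w)^(3).
At w = 9.5: L = 64. At w = 19: L = 8.

L* = 8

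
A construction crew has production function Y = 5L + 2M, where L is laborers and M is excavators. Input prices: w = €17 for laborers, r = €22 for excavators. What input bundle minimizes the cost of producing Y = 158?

L* = 31.6, M* = 0

The inputs are perfect substitutes, so the firm uses whichever has the lower cost per unit of output.
Cost per unit of output via L is w/5 = 3.4; via M it is r/2 = 11. L is cheaper.
Producing Y = 158 with L alone: L = 31.6, M = 0.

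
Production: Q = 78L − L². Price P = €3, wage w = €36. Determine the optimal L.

L* = 33

The marginal product of L is MP_L = 78 − 2L.
A price-taking firm hires until the value of the marginal product equals the wage: P·MP_L = w, so 3·(78 − 2L) = 36.
Then 78 − 2L = 12, giving L = 33.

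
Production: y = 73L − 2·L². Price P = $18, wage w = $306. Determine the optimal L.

L* = 14

The marginal product of L is MP_L = 73 − 4L.
A price-taking firm hires until the value of the marginal product equals the wage: P·MP_L = w, so 18·(73 − 4L) = 306.
Then 73 − 4L = 17, giving L = 14.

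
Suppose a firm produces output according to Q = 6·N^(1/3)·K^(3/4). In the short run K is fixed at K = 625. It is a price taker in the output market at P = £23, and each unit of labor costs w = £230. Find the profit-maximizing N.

With K = 625, MP_N = (1/3)·6·N^(-2/3)·625^(3/4) = 250·N^(-2/3).
Profit maximization for a price taker requires P·MP_N = w: 23·250·N^(-2/3) = 230.
So N^(-2/3) = 0.04, which gives N = 125.

N* = 125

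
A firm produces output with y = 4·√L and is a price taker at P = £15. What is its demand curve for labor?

L(w) = 900/w²

MP_L = (1/2)·4·L^(-1/2) = 2·L^(-1/2).
Setting P·MP_L = w: 30·L^(-1/2) = w.
Solving for L: L^(-1/2) = w/30, so L = (30/w)^(2).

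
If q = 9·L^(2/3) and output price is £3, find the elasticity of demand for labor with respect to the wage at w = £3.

MP_L = (2/3)·9·L^(-1/3), so P·MP_L = w gives 18·L^(-1/3) = w.
Solving, L(w) = (18/w)^(3). This is a constant-elasticity form: L ∝ w^(−3), so ε = −3.

ε = -3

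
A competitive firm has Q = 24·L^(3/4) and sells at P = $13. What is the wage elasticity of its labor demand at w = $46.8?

MP_L = (3/4)·24·L^(-1/4), so P·MP_L = w gives 234·L^(-1/4) = w.
Solving, L(w) = (234/w)^(4). This is a constant-elasticity form: L ∝ w^(−4), so ε = −4.

ε = -4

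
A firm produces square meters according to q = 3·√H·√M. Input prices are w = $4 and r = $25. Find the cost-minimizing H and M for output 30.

Cost minimization requires the marginal rate of technical substitution to equal the input-price ratio: MP_H/MP_M = w/r.
Here MP_H/MP_M = (1/2)·(M/H)/(1/2) = (M/H). Setting this equal to 4/25 = 0.16 gives M = 0.16H.
Substituting into q = 30: 3·H^(1/2)·(0.16H)^(1/2) = 30.
Solving, H = 25 and M = 4.

H* = 25, M* = 4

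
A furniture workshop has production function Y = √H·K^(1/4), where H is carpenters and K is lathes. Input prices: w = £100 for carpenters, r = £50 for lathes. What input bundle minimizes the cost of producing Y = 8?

H* = 16, K* = 16

Cost minimization requires the marginal rate of technical substitution to equal the input-price ratio: MP_H/MP_K = w/r.
Here MP_H/MP_K = (1/2)·(K/H)/(1/4) = 2·(K/H). Setting this equal to 100/50 = 2 gives K = H.
Substituting into Y = 8: H^(1/2)·(H)^(1/4) = 8.
Solving, H = 16 and K = 16.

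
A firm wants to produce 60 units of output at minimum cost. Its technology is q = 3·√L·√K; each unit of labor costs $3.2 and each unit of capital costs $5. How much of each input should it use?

Cost minimization requires the marginal rate of technical substitution to equal the input-price ratio: MP_L/MP_K = w/r.
Here MP_L/MP_K = (1/2)·(K/L)/(1/2) = (K/L). Setting this equal to 3.2/5 = 0.64 gives K = 0.64L.
Substituting into q = 60: 3·L^(1/2)·(0.64L)^(1/2) = 60.
Solving, L = 25 and K = 16.

L* = 25, K* = 16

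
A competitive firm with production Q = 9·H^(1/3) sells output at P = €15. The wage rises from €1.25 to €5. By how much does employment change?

ΔH = -189

From P·MP_H = w with MP_H = 3·H^(-2/3), the labor demand is H(w) = (45/w)^(3/2).
At w = 1.25: H = 216. At w = 5: H = 27.
ΔH = 27 − 216 = -189.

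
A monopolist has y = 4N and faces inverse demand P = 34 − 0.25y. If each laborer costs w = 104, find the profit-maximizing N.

N* = 4

Marginal revenue from the inverse demand is MR = 34 − 0.5y.
The marginal product is MP_N = 4.
A monopolist hires until marginal revenue product equals the wage: MR·MP_N = w.
(34 − 2N)·4 = 104, so N = 4.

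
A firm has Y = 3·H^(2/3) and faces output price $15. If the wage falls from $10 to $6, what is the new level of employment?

From P·MP_H = w with MP_H = 2·H^(-1/3), the labor demand is H(w) = (30/w)^(3).
At w = 10: H = 27. At w = 6: H = 125.

H* = 125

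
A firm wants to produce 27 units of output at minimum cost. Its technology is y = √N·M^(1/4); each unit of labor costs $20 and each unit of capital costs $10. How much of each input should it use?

Cost minimization requires the marginal rate of technical substitution to equal the input-price ratio: MP_N/MP_M = w/r.
Here MP_N/MP_M = (1/2)·(M/N)/(1/4) = 2·(M/N). Setting this equal to 20/10 = 2 gives M = N.
Substituting into y = 27: N^(1/2)·(N)^(1/4) = 27.
Solving, N = 81 and M = 81.

N* = 81, M* = 81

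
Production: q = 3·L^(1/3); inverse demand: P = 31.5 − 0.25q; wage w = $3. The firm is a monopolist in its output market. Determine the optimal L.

L* = 27

Marginal revenue from the inverse demand is MR = 31.5 − 0.5q.
The marginal product is MP_L = L^(-2/3).
A monopolist hires until marginal revenue product equals the wage: MR·MP_L = w.
At L, q = 3·L^(1/3). Substituting and solving: (31.5 − 1.5·L^(1/3))·L^(-2/3) = 3 gives L = 27.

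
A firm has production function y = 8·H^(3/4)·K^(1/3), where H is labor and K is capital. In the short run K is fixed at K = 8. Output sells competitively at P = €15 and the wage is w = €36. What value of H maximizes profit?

With K = 8, MP_H = (3/4)·8·H^(-1/4)·8^(1/3) = 12·H^(-1/4).
Profit maximization for a price taker requires P·MP_H = w: 15·12·H^(-1/4) = 36.
So H^(-1/4) = 0.2, which gives H = 625.

H* = 625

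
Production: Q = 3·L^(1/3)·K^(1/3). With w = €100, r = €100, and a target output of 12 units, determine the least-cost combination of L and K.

L* = 8, K* = 8

Cost minimization requires the marginal rate of technical substitution to equal the input-price ratio: MP_L/MP_K = w/r.
Here MP_L/MP_K = (1/3)·(K/L)/(1/3) = (K/L). Setting this equal to 100/100 = 1 gives K = L.
Substituting into Q = 12: 3·L^(1/3)·(L)^(1/3) = 12.
Solving, L = 8 and K = 8.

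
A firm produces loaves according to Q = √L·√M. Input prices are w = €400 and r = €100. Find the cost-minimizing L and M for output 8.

L* = 4, M* = 16

Cost minimization requires the marginal rate of technical substitution to equal the input-price ratio: MP_L/MP_M = w/r.
Here MP_L/MP_M = (1/2)·(M/L)/(1/2) = (M/L). Setting this equal to 400/100 = 4 gives M = 4L.
Substituting into Q = 8: L^(1/2)·(4L)^(1/2) = 8.
Solving, L = 4 and M = 16.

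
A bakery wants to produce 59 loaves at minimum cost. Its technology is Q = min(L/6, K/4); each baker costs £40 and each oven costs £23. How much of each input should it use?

L* = 354, K* = 236

With a fixed-proportions technology, the cost-minimizing bundle uses no slack in either input: L/6 = K/4 = Q.
So L = 6·59 = 354 and K = 4·59 = 236.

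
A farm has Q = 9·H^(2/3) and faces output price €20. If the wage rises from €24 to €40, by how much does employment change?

From P·MP_H = w with MP_H = 6·H^(-1/3), the labor demand is H(w) = (120/w)^(3).
At w = 24: H = 125. At w = 40: H = 27.
ΔH = 27 − 125 = -98.

ΔH = -98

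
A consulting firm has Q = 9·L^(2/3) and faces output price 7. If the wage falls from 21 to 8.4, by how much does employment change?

ΔL = 117

From P·MP_L = w with MP_L = 6·L^(-1/3), the labor demand is L(w) = (42/w)^(3).
At w = 21: L = 8. At w = 8.4: L = 125.
ΔL = 125 − 8 = 117.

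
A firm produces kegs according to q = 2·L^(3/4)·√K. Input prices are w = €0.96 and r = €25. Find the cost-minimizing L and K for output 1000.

Cost minimization requires the marginal rate of technical substitution to equal the input-price ratio: MP_L/MP_K = w/r.
Here MP_L/MP_K = (3/4)·(K/L)/(1/2) = 1.5·(K/L). Setting this equal to 0.96/25 = 0.0384 gives K = 0.0256L.
Substituting into q = 1000: 2·L^(3/4)·(0.0256L)^(1/2) = 1000.
Solving, L = 625 and K = 16.

L* = 625, K* = 16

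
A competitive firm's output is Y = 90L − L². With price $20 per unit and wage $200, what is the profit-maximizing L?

L* = 40

The marginal product of L is MP_L = 90 − 2L.
A price-taking firm hires until the value of the marginal product equals the wage: P·MP_L = w, so 20·(90 − 2L) = 200.
Then 90 − 2L = 10, giving L = 40.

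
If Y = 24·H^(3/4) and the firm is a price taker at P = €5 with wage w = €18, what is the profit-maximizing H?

H* = 625

MP_H = (3/4)·24·H^(-1/4) = 18·H^(-1/4).
Profit maximization for a price taker requires P·MP_H = w: 5·18·H^(-1/4) = 18.
So H^(-1/4) = 0.2, which gives H = 625.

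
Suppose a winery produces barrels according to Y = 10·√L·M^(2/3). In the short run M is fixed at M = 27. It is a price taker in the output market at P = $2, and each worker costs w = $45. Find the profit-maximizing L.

L* = 4

With M = 27, MP_L = (1/2)·10·L^(-1/2)·27^(2/3) = 45·L^(-1/2).
Profit maximization for a price taker requires P·MP_L = w: 2·45·L^(-1/2) = 45.
So L^(-1/2) = 0.5, which gives L = 4.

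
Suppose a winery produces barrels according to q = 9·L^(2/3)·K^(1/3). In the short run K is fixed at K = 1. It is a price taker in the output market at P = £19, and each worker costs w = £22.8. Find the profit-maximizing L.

L* = 125

With K = 1, MP_L = (2/3)·9·L^(-1/3)·1^(1/3) = 6·L^(-1/3).
Profit maximization for a price taker requires P·MP_L = w: 19·6·L^(-1/3) = 22.8.
So L^(-1/3) = 0.2, which gives L = 125.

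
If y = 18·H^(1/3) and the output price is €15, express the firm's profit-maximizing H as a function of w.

MP_H = (1/3)·18·H^(-2/3) = 6·H^(-2/3).
Setting P·MP_H = w: 90·H^(-2/3) = w.
Solving for H: H^(-2/3) = w/90, so H = (90/w)^(3/2).

H(w) = (90/w)^(3/2)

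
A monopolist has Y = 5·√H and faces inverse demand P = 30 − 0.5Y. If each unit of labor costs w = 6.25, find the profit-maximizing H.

H* = 16

Marginal revenue from the inverse demand is MR = 30 − Y.
The marginal product is MP_H = 2.5·H^(-1/2).
A monopolist hires until marginal revenue product equals the wage: MR·MP_H = w.
At H, Y = 5·√H. Substituting and solving: (30 − 5·√H)·2.5·H^(-1/2) = 6.25 gives H = 16.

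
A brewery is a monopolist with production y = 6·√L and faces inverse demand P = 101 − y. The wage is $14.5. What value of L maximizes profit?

L* = 36

Marginal revenue from the inverse demand is MR = 101 − 2y.
The marginal product is MP_L = 3·L^(-1/2).
A monopolist hires until marginal revenue product equals the wage: MR·MP_L = w.
At L, y = 6·√L. Substituting and solving: (101 − 12·√L)·3·L^(-1/2) = 14.5 gives L = 36.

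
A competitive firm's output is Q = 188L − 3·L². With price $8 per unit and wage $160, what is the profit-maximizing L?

The marginal product of L is MP_L = 188 − 6L.
A price-taking firm hires until the value of the marginal product equals the wage: P·MP_L = w, so 8·(188 − 6L) = 160.
Then 188 − 6L = 20, giving L = 28.

L* = 28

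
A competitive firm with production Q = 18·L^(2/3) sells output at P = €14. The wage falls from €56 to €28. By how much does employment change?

ΔL = 189

From P·MP_L = w with MP_L = 12·L^(-1/3), the labor demand is L(w) = (168/w)^(3).
At w = 56: L = 27. At w = 28: L = 216.
ΔL = 216 − 27 = 189.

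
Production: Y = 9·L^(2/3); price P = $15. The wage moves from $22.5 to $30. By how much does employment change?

From P·MP_L = w with MP_L = 6·L^(-1/3), the labor demand is L(w) = (90/w)^(3).
At w = 22.5: L = 64. At w = 30: L = 27.
ΔL = 27 − 64 = -37.

ΔL = -37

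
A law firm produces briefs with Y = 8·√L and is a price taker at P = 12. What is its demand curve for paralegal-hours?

MP_L = (1/2)·8·L^(-1/2) = 4·L^(-1/2).
Setting P·MP_L = w: 48·L^(-1/2) = w.
Solving for L: L^(-1/2) = w/48, so L = (48/w)^(2).

L(w) = 2304/w²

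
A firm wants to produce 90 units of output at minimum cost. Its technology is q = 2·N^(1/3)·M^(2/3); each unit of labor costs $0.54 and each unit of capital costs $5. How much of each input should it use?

N* = 125, M* = 27

Cost minimization requires the marginal rate of technical substitution to equal the input-price ratio: MP_N/MP_M = w/r.
Here MP_N/MP_M = (1/3)·(M/N)/(2/3) = 0.5·(M/N). Setting this equal to 0.54/5 = 0.108 gives M = 0.216N.
Substituting into q = 90: 2·N^(1/3)·(0.216N)^(2/3) = 90.
Solving, N = 125 and M = 27.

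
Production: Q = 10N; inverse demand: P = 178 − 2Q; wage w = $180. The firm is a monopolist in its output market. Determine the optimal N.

N* = 4

Marginal revenue from the inverse demand is MR = 178 − 4Q.
The marginal product is MP_N = 10.
A monopolist hires until marginal revenue product equals the wage: MR·MP_N = w.
(178 − 40N)·10 = 180, so N = 4.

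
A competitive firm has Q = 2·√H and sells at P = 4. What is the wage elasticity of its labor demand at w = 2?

MP_H = (1/2)·2·H^(-1/2), so P·MP_H = w gives 4·H^(-1/2) = w.
Solving, H(w) = (4/w)^(2). This is a constant-elasticity form: H ∝ w^(−2), so ε = −2.

ε = -2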